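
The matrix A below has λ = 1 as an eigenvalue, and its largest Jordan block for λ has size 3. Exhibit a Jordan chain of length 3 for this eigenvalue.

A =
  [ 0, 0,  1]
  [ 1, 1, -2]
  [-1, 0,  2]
A Jordan chain for λ = 1 of length 3:
v_1 = (0, 1, 0)ᵀ
v_2 = (-1, 1, -1)ᵀ
v_3 = (1, 0, 0)ᵀ

Let N = A − (1)·I. We want v_3 with N^3 v_3 = 0 but N^2 v_3 ≠ 0; then v_{j-1} := N · v_j for j = 3, …, 2.

Pick v_3 = (1, 0, 0)ᵀ.
Then v_2 = N · v_3 = (-1, 1, -1)ᵀ.
Then v_1 = N · v_2 = (0, 1, 0)ᵀ.

Sanity check: (A − (1)·I) v_1 = (0, 0, 0)ᵀ = 0. ✓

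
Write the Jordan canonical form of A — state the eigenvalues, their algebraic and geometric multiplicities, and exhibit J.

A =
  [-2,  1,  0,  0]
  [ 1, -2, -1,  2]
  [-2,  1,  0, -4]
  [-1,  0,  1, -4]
J_3(-2) ⊕ J_1(-2)

The characteristic polynomial is
  det(x·I − A) = x^4 + 8*x^3 + 24*x^2 + 32*x + 16 = (x + 2)^4

Eigenvalues and multiplicities (the geometric multiplicity of λ is n − rank(A − λI), which equals the number of Jordan blocks for λ):
  λ = -2: algebraic multiplicity = 4, geometric multiplicity = 2

Determining the block sizes for each eigenvalue:
  λ = -2: with am = 4 and gm = 2, the partition is not yet determined (e.g. several partitions of 4 into 2 parts exist). Let N = A − (-2)·I. Computing rank(N^1) = 2, rank(N^2) = 1, rank(N^3) = 0; the number of blocks of size ≥ j is rank(N^{j−1}) − rank(N^j), giving [2, 1, 1]. So we have 1 block(s) of size 3, 1 block(s) of size 1 → block sizes [3, 1]

Assembling the blocks gives a Jordan form
J =
  [-2,  1,  0,  0]
  [ 0, -2,  1,  0]
  [ 0,  0, -2,  0]
  [ 0,  0,  0, -2]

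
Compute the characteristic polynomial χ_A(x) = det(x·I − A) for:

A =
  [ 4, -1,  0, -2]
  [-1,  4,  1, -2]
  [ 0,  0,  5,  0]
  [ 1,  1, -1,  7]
x^4 - 20*x^3 + 150*x^2 - 500*x + 625

Expanding det(x·I − A) (e.g. by cofactor expansion or by noting that A is similar to its Jordan form J, which has the same characteristic polynomial as A) gives
  χ_A(x) = x^4 - 20*x^3 + 150*x^2 - 500*x + 625
which factors as (x - 5)^4. The eigenvalues (with algebraic multiplicities) are λ = 5 with multiplicity 4.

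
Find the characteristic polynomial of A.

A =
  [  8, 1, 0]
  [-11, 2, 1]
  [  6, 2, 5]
x^3 - 15*x^2 + 75*x - 125

Expanding det(x·I − A) (e.g. by cofactor expansion or by noting that A is similar to its Jordan form J, which has the same characteristic polynomial as A) gives
  χ_A(x) = x^3 - 15*x^2 + 75*x - 125
which factors as (x - 5)^3. The eigenvalues (with algebraic multiplicities) are λ = 5 with multiplicity 3.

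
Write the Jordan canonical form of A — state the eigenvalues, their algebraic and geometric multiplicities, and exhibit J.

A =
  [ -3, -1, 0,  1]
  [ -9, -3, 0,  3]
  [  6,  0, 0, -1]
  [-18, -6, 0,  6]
J_2(0) ⊕ J_2(0)

The characteristic polynomial is
  det(x·I − A) = x^4

Eigenvalues and multiplicities (the geometric multiplicity of λ is n − rank(A − λI), which equals the number of Jordan blocks for λ):
  λ = 0: algebraic multiplicity = 4, geometric multiplicity = 2

Determining the block sizes for each eigenvalue:
  λ = 0: with am = 4 and gm = 2, the partition is not yet determined (e.g. several partitions of 4 into 2 parts exist). Let N = A − (0)·I. Computing rank(N^1) = 2, rank(N^2) = 0; the number of blocks of size ≥ j is rank(N^{j−1}) − rank(N^j), giving [2, 2]. So we have 2 block(s) of size 2 → block sizes [2, 2]

Assembling the blocks gives a Jordan form
J =
  [0, 1, 0, 0]
  [0, 0, 0, 0]
  [0, 0, 0, 1]
  [0, 0, 0, 0]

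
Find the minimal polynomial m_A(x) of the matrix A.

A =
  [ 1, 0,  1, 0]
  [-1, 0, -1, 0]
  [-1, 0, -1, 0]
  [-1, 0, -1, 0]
x^2

The characteristic polynomial is χ_A(x) = x^4, so the eigenvalues are known. The minimal polynomial is
  m_A(x) = Π_λ (x − λ)^{k_λ}
where k_λ is the size of the *largest* Jordan block for λ (equivalently, the smallest k with (A − λI)^k v = 0 for every generalised eigenvector v of λ).

  λ = 0: largest Jordan block has size 2, contributing (x − 0)^2

So m_A(x) = x^2 = x^2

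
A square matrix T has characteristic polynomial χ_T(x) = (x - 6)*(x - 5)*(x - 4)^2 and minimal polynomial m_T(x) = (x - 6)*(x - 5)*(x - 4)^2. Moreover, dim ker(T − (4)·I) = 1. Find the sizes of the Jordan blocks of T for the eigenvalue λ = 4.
Block sizes for λ = 4: [2]

Step 1 — from the characteristic polynomial, algebraic multiplicity of λ = 4 is 2. From dim ker(T − (4)·I) = 1, there are exactly 1 Jordan blocks for λ = 4.
Step 2 — from the minimal polynomial, the factor (x − 4)^2 tells us the largest block for λ = 4 has size 2.
Step 3 — with total size 2, 1 blocks, and largest block 2, the block sizes (in nonincreasing order) are [2].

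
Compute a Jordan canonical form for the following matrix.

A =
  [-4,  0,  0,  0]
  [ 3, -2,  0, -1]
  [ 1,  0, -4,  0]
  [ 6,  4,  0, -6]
J_2(-4) ⊕ J_2(-4)

The characteristic polynomial is
  det(x·I − A) = x^4 + 16*x^3 + 96*x^2 + 256*x + 256 = (x + 4)^4

Eigenvalues and multiplicities (the geometric multiplicity of λ is n − rank(A − λI), which equals the number of Jordan blocks for λ):
  λ = -4: algebraic multiplicity = 4, geometric multiplicity = 2

Determining the block sizes for each eigenvalue:
  λ = -4: with am = 4 and gm = 2, the partition is not yet determined (e.g. several partitions of 4 into 2 parts exist). Let N = A − (-4)·I. Computing rank(N^1) = 2, rank(N^2) = 0; the number of blocks of size ≥ j is rank(N^{j−1}) − rank(N^j), giving [2, 2]. So we have 2 block(s) of size 2 → block sizes [2, 2]

Assembling the blocks gives a Jordan form
J =
  [-4,  1,  0,  0]
  [ 0, -4,  0,  0]
  [ 0,  0, -4,  1]
  [ 0,  0,  0, -4]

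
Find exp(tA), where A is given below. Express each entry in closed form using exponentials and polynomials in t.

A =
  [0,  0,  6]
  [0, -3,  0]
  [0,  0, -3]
e^{tA} =
  [1, 0, 2 - 2*exp(-3*t)]
  [0, exp(-3*t), 0]
  [0, 0, exp(-3*t)]

Strategy: write A = P · J · P⁻¹ where J is a Jordan canonical form, so e^{tA} = P · e^{tJ} · P⁻¹, and e^{tJ} can be computed block-by-block.

A has Jordan form
J =
  [-3,  0, 0]
  [ 0, -3, 0]
  [ 0,  0, 0]
(up to reordering of blocks).

Per-block formulas:
  For a 1×1 block at λ = 0: exp(t · [0]) = [e^(0t)].
  For a 1×1 block at λ = -3: exp(t · [-3]) = [e^(-3t)].

After assembling e^{tJ} and conjugating by P, we get:

e^{tA} =
  [1, 0, 2 - 2*exp(-3*t)]
  [0, exp(-3*t), 0]
  [0, 0, exp(-3*t)]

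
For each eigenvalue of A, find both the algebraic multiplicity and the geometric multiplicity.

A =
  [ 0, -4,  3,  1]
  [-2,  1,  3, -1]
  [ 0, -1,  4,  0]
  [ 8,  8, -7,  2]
λ = -2: alg = 1, geom = 1; λ = 3: alg = 3, geom = 1

Step 1 — factor the characteristic polynomial to read off the algebraic multiplicities:
  χ_A(x) = (x - 3)^3*(x + 2)

Step 2 — compute geometric multiplicities via the rank-nullity identity g(λ) = n − rank(A − λI):
  rank(A − (-2)·I) = 3, so dim ker(A − (-2)·I) = n − 3 = 1
  rank(A − (3)·I) = 3, so dim ker(A − (3)·I) = n − 3 = 1

Summary:
  λ = -2: algebraic multiplicity = 1, geometric multiplicity = 1
  λ = 3: algebraic multiplicity = 3, geometric multiplicity = 1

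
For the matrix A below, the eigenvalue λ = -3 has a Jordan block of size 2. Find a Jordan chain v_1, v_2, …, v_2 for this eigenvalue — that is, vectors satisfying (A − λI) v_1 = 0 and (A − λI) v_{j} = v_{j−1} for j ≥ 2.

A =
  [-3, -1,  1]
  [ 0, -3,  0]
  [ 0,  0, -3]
A Jordan chain for λ = -3 of length 2:
v_1 = (-1, 0, 0)ᵀ
v_2 = (0, 1, 0)ᵀ

Let N = A − (-3)·I. We want v_2 with N^2 v_2 = 0 but N^1 v_2 ≠ 0; then v_{j-1} := N · v_j for j = 2, …, 2.

Pick v_2 = (0, 1, 0)ᵀ.
Then v_1 = N · v_2 = (-1, 0, 0)ᵀ.

Sanity check: (A − (-3)·I) v_1 = (0, 0, 0)ᵀ = 0. ✓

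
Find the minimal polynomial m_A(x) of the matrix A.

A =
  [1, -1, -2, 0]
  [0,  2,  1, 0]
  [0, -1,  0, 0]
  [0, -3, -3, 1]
x^3 - 3*x^2 + 3*x - 1

The characteristic polynomial is χ_A(x) = (x - 1)^4, so the eigenvalues are known. The minimal polynomial is
  m_A(x) = Π_λ (x − λ)^{k_λ}
where k_λ is the size of the *largest* Jordan block for λ (equivalently, the smallest k with (A − λI)^k v = 0 for every generalised eigenvector v of λ).

  λ = 1: largest Jordan block has size 3, contributing (x − 1)^3

So m_A(x) = (x - 1)^3 = x^3 - 3*x^2 + 3*x - 1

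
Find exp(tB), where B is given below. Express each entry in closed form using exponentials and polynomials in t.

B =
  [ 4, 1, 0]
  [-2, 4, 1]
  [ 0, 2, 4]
e^{tB} =
  [-t^2*exp(4*t) + exp(4*t), t*exp(4*t), t^2*exp(4*t)/2]
  [-2*t*exp(4*t), exp(4*t), t*exp(4*t)]
  [-2*t^2*exp(4*t), 2*t*exp(4*t), t^2*exp(4*t) + exp(4*t)]

Strategy: write B = P · J · P⁻¹ where J is a Jordan canonical form, so e^{tB} = P · e^{tJ} · P⁻¹, and e^{tJ} can be computed block-by-block.

B has Jordan form
J =
  [4, 1, 0]
  [0, 4, 1]
  [0, 0, 4]
(up to reordering of blocks).

Per-block formulas:
  For a 3×3 Jordan block J_3(4): exp(t · J_3(4)) = e^(4t)·(I + t·N + (t^2/2)·N^2), where N is the 3×3 nilpotent shift.

After assembling e^{tJ} and conjugating by P, we get:

e^{tB} =
  [-t^2*exp(4*t) + exp(4*t), t*exp(4*t), t^2*exp(4*t)/2]
  [-2*t*exp(4*t), exp(4*t), t*exp(4*t)]
  [-2*t^2*exp(4*t), 2*t*exp(4*t), t^2*exp(4*t) + exp(4*t)]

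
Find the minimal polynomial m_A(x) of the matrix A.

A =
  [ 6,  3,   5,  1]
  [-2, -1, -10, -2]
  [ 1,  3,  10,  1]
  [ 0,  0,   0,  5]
x^2 - 10*x + 25

The characteristic polynomial is χ_A(x) = (x - 5)^4, so the eigenvalues are known. The minimal polynomial is
  m_A(x) = Π_λ (x − λ)^{k_λ}
where k_λ is the size of the *largest* Jordan block for λ (equivalently, the smallest k with (A − λI)^k v = 0 for every generalised eigenvector v of λ).

  λ = 5: largest Jordan block has size 2, contributing (x − 5)^2

So m_A(x) = (x - 5)^2 = x^2 - 10*x + 25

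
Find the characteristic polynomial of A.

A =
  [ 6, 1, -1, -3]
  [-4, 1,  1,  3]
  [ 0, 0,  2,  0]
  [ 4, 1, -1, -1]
x^4 - 8*x^3 + 24*x^2 - 32*x + 16

Expanding det(x·I − A) (e.g. by cofactor expansion or by noting that A is similar to its Jordan form J, which has the same characteristic polynomial as A) gives
  χ_A(x) = x^4 - 8*x^3 + 24*x^2 - 32*x + 16
which factors as (x - 2)^4. The eigenvalues (with algebraic multiplicities) are λ = 2 with multiplicity 4.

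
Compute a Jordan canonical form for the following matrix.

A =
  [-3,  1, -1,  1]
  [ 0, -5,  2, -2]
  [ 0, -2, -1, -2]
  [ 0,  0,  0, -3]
J_2(-3) ⊕ J_1(-3) ⊕ J_1(-3)

The characteristic polynomial is
  det(x·I − A) = x^4 + 12*x^3 + 54*x^2 + 108*x + 81 = (x + 3)^4

Eigenvalues and multiplicities (the geometric multiplicity of λ is n − rank(A − λI), which equals the number of Jordan blocks for λ):
  λ = -3: algebraic multiplicity = 4, geometric multiplicity = 3

Determining the block sizes for each eigenvalue:
  λ = -3: 3 blocks summing to 4 forces exactly one block of size 2 and the rest size 1 → block sizes [2, 1, 1]

Assembling the blocks gives a Jordan form
J =
  [-3,  1,  0,  0]
  [ 0, -3,  0,  0]
  [ 0,  0, -3,  0]
  [ 0,  0,  0, -3]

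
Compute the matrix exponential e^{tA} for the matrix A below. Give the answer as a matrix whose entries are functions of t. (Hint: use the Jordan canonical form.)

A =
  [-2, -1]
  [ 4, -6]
e^{tA} =
  [2*t*exp(-4*t) + exp(-4*t), -t*exp(-4*t)]
  [4*t*exp(-4*t), -2*t*exp(-4*t) + exp(-4*t)]

Strategy: write A = P · J · P⁻¹ where J is a Jordan canonical form, so e^{tA} = P · e^{tJ} · P⁻¹, and e^{tJ} can be computed block-by-block.

A has Jordan form
J =
  [-4,  1]
  [ 0, -4]
(up to reordering of blocks).

Per-block formulas:
  For a 2×2 Jordan block J_2(-4): exp(t · J_2(-4)) = e^(-4t)·(I + t·N), where N is the 2×2 nilpotent shift.

After assembling e^{tJ} and conjugating by P, we get:

e^{tA} =
  [2*t*exp(-4*t) + exp(-4*t), -t*exp(-4*t)]
  [4*t*exp(-4*t), -2*t*exp(-4*t) + exp(-4*t)]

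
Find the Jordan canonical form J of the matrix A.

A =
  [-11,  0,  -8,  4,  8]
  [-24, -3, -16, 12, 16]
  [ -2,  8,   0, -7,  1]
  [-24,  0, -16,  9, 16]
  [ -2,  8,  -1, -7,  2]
J_1(-3) ⊕ J_1(-3) ⊕ J_2(1) ⊕ J_1(1)

The characteristic polynomial is
  det(x·I − A) = x^5 + 3*x^4 - 6*x^3 - 10*x^2 + 21*x - 9 = (x - 1)^3*(x + 3)^2

Eigenvalues and multiplicities (the geometric multiplicity of λ is n − rank(A − λI), which equals the number of Jordan blocks for λ):
  λ = -3: algebraic multiplicity = 2, geometric multiplicity = 2
  λ = 1: algebraic multiplicity = 3, geometric multiplicity = 2

Determining the block sizes for each eigenvalue:
  λ = -3: gm = am = 2, so every block has size 1 → block sizes [1, 1]
  λ = 1: 2 blocks summing to 3 forces exactly one block of size 2 and the rest size 1 → block sizes [2, 1]

Assembling the blocks gives a Jordan form
J =
  [-3,  0, 0, 0, 0]
  [ 0, -3, 0, 0, 0]
  [ 0,  0, 1, 1, 0]
  [ 0,  0, 0, 1, 0]
  [ 0,  0, 0, 0, 1]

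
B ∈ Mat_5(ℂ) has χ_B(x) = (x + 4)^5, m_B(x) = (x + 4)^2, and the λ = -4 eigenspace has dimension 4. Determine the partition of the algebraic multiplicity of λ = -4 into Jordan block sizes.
Block sizes for λ = -4: [2, 1, 1, 1]

Step 1 — from the characteristic polynomial, algebraic multiplicity of λ = -4 is 5. From dim ker(B − (-4)·I) = 4, there are exactly 4 Jordan blocks for λ = -4.
Step 2 — from the minimal polynomial, the factor (x + 4)^2 tells us the largest block for λ = -4 has size 2.
Step 3 — with total size 5, 4 blocks, and largest block 2, the block sizes (in nonincreasing order) are [2, 1, 1, 1].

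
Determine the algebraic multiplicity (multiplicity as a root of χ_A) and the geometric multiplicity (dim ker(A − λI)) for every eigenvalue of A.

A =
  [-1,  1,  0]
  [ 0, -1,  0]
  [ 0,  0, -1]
λ = -1: alg = 3, geom = 2

Step 1 — factor the characteristic polynomial to read off the algebraic multiplicities:
  χ_A(x) = (x + 1)^3

Step 2 — compute geometric multiplicities via the rank-nullity identity g(λ) = n − rank(A − λI):
  rank(A − (-1)·I) = 1, so dim ker(A − (-1)·I) = n − 1 = 2

Summary:
  λ = -1: algebraic multiplicity = 3, geometric multiplicity = 2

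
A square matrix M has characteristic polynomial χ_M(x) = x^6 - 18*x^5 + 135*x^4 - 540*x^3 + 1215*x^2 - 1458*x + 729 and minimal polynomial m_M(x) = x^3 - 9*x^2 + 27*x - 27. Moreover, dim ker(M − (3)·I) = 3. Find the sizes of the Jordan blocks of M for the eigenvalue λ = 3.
Block sizes for λ = 3: [3, 2, 1]

Step 1 — from the characteristic polynomial, algebraic multiplicity of λ = 3 is 6. From dim ker(M − (3)·I) = 3, there are exactly 3 Jordan blocks for λ = 3.
Step 2 — from the minimal polynomial, the factor (x − 3)^3 tells us the largest block for λ = 3 has size 3.
Step 3 — with total size 6, 3 blocks, and largest block 3, the block sizes (in nonincreasing order) are [3, 2, 1].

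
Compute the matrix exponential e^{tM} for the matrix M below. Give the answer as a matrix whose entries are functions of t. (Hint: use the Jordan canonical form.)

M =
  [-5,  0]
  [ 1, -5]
e^{tM} =
  [exp(-5*t), 0]
  [t*exp(-5*t), exp(-5*t)]

Strategy: write M = P · J · P⁻¹ where J is a Jordan canonical form, so e^{tM} = P · e^{tJ} · P⁻¹, and e^{tJ} can be computed block-by-block.

M has Jordan form
J =
  [-5,  1]
  [ 0, -5]
(up to reordering of blocks).

Per-block formulas:
  For a 2×2 Jordan block J_2(-5): exp(t · J_2(-5)) = e^(-5t)·(I + t·N), where N is the 2×2 nilpotent shift.

After assembling e^{tJ} and conjugating by P, we get:

e^{tM} =
  [exp(-5*t), 0]
  [t*exp(-5*t), exp(-5*t)]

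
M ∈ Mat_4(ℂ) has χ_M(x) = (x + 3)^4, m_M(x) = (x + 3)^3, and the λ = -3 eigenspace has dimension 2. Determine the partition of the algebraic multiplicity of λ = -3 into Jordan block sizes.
Block sizes for λ = -3: [3, 1]

Step 1 — from the characteristic polynomial, algebraic multiplicity of λ = -3 is 4. From dim ker(M − (-3)·I) = 2, there are exactly 2 Jordan blocks for λ = -3.
Step 2 — from the minimal polynomial, the factor (x + 3)^3 tells us the largest block for λ = -3 has size 3.
Step 3 — with total size 4, 2 blocks, and largest block 3, the block sizes (in nonincreasing order) are [3, 1].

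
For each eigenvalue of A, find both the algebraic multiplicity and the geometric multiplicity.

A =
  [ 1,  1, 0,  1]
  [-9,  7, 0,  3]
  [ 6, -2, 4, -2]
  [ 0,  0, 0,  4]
λ = 4: alg = 4, geom = 3

Step 1 — factor the characteristic polynomial to read off the algebraic multiplicities:
  χ_A(x) = (x - 4)^4

Step 2 — compute geometric multiplicities via the rank-nullity identity g(λ) = n − rank(A − λI):
  rank(A − (4)·I) = 1, so dim ker(A − (4)·I) = n − 1 = 3

Summary:
  λ = 4: algebraic multiplicity = 4, geometric multiplicity = 3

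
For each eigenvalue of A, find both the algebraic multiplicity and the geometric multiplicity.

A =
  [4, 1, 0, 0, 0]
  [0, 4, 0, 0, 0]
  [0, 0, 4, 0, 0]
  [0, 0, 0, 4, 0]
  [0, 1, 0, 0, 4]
λ = 4: alg = 5, geom = 4

Step 1 — factor the characteristic polynomial to read off the algebraic multiplicities:
  χ_A(x) = (x - 4)^5

Step 2 — compute geometric multiplicities via the rank-nullity identity g(λ) = n − rank(A − λI):
  rank(A − (4)·I) = 1, so dim ker(A − (4)·I) = n − 1 = 4

Summary:
  λ = 4: algebraic multiplicity = 5, geometric multiplicity = 4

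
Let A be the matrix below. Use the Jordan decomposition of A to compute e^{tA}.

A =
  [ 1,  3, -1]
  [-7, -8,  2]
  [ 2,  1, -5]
e^{tA} =
  [t^2*exp(-4*t) + 5*t*exp(-4*t) + exp(-4*t), t^2*exp(-4*t) + 3*t*exp(-4*t), t^2*exp(-4*t) - t*exp(-4*t)]
  [-3*t^2*exp(-4*t)/2 - 7*t*exp(-4*t), -3*t^2*exp(-4*t)/2 - 4*t*exp(-4*t) + exp(-4*t), -3*t^2*exp(-4*t)/2 + 2*t*exp(-4*t)]
  [t^2*exp(-4*t)/2 + 2*t*exp(-4*t), t^2*exp(-4*t)/2 + t*exp(-4*t), t^2*exp(-4*t)/2 - t*exp(-4*t) + exp(-4*t)]

Strategy: write A = P · J · P⁻¹ where J is a Jordan canonical form, so e^{tA} = P · e^{tJ} · P⁻¹, and e^{tJ} can be computed block-by-block.

A has Jordan form
J =
  [-4,  1,  0]
  [ 0, -4,  1]
  [ 0,  0, -4]
(up to reordering of blocks).

Per-block formulas:
  For a 3×3 Jordan block J_3(-4): exp(t · J_3(-4)) = e^(-4t)·(I + t·N + (t^2/2)·N^2), where N is the 3×3 nilpotent shift.

After assembling e^{tJ} and conjugating by P, we get:

e^{tA} =
  [t^2*exp(-4*t) + 5*t*exp(-4*t) + exp(-4*t), t^2*exp(-4*t) + 3*t*exp(-4*t), t^2*exp(-4*t) - t*exp(-4*t)]
  [-3*t^2*exp(-4*t)/2 - 7*t*exp(-4*t), -3*t^2*exp(-4*t)/2 - 4*t*exp(-4*t) + exp(-4*t), -3*t^2*exp(-4*t)/2 + 2*t*exp(-4*t)]
  [t^2*exp(-4*t)/2 + 2*t*exp(-4*t), t^2*exp(-4*t)/2 + t*exp(-4*t), t^2*exp(-4*t)/2 - t*exp(-4*t) + exp(-4*t)]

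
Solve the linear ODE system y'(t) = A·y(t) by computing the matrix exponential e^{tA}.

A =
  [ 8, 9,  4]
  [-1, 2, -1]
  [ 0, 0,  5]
e^{tA} =
  [3*t*exp(5*t) + exp(5*t), 9*t*exp(5*t), 3*t^2*exp(5*t)/2 + 4*t*exp(5*t)]
  [-t*exp(5*t), -3*t*exp(5*t) + exp(5*t), -t^2*exp(5*t)/2 - t*exp(5*t)]
  [0, 0, exp(5*t)]

Strategy: write A = P · J · P⁻¹ where J is a Jordan canonical form, so e^{tA} = P · e^{tJ} · P⁻¹, and e^{tJ} can be computed block-by-block.

A has Jordan form
J =
  [5, 1, 0]
  [0, 5, 1]
  [0, 0, 5]
(up to reordering of blocks).

Per-block formulas:
  For a 3×3 Jordan block J_3(5): exp(t · J_3(5)) = e^(5t)·(I + t·N + (t^2/2)·N^2), where N is the 3×3 nilpotent shift.

After assembling e^{tJ} and conjugating by P, we get:

e^{tA} =
  [3*t*exp(5*t) + exp(5*t), 9*t*exp(5*t), 3*t^2*exp(5*t)/2 + 4*t*exp(5*t)]
  [-t*exp(5*t), -3*t*exp(5*t) + exp(5*t), -t^2*exp(5*t)/2 - t*exp(5*t)]
  [0, 0, exp(5*t)]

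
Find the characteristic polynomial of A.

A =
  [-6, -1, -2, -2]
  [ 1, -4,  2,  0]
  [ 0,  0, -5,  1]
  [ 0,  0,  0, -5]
x^4 + 20*x^3 + 150*x^2 + 500*x + 625

Expanding det(x·I − A) (e.g. by cofactor expansion or by noting that A is similar to its Jordan form J, which has the same characteristic polynomial as A) gives
  χ_A(x) = x^4 + 20*x^3 + 150*x^2 + 500*x + 625
which factors as (x + 5)^4. The eigenvalues (with algebraic multiplicities) are λ = -5 with multiplicity 4.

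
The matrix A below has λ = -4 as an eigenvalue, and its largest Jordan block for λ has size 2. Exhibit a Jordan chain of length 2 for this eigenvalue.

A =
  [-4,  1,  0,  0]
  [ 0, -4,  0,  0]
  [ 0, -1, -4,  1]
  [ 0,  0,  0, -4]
A Jordan chain for λ = -4 of length 2:
v_1 = (1, 0, -1, 0)ᵀ
v_2 = (0, 1, 0, 0)ᵀ

Let N = A − (-4)·I. We want v_2 with N^2 v_2 = 0 but N^1 v_2 ≠ 0; then v_{j-1} := N · v_j for j = 2, …, 2.

Pick v_2 = (0, 1, 0, 0)ᵀ.
Then v_1 = N · v_2 = (1, 0, -1, 0)ᵀ.

Sanity check: (A − (-4)·I) v_1 = (0, 0, 0, 0)ᵀ = 0. ✓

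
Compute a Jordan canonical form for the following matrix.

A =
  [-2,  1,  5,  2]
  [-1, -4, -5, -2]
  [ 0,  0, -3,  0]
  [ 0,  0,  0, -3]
J_2(-3) ⊕ J_1(-3) ⊕ J_1(-3)

The characteristic polynomial is
  det(x·I − A) = x^4 + 12*x^3 + 54*x^2 + 108*x + 81 = (x + 3)^4

Eigenvalues and multiplicities (the geometric multiplicity of λ is n − rank(A − λI), which equals the number of Jordan blocks for λ):
  λ = -3: algebraic multiplicity = 4, geometric multiplicity = 3

Determining the block sizes for each eigenvalue:
  λ = -3: 3 blocks summing to 4 forces exactly one block of size 2 and the rest size 1 → block sizes [2, 1, 1]

Assembling the blocks gives a Jordan form
J =
  [-3,  1,  0,  0]
  [ 0, -3,  0,  0]
  [ 0,  0, -3,  0]
  [ 0,  0,  0, -3]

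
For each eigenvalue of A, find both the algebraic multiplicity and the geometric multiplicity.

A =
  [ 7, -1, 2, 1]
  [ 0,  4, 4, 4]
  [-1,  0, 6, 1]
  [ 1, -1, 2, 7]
λ = 6: alg = 4, geom = 2

Step 1 — factor the characteristic polynomial to read off the algebraic multiplicities:
  χ_A(x) = (x - 6)^4

Step 2 — compute geometric multiplicities via the rank-nullity identity g(λ) = n − rank(A − λI):
  rank(A − (6)·I) = 2, so dim ker(A − (6)·I) = n − 2 = 2

Summary:
  λ = 6: algebraic multiplicity = 4, geometric multiplicity = 2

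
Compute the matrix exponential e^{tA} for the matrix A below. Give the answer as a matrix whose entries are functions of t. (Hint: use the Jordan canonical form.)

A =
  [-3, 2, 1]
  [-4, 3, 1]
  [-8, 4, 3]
e^{tA} =
  [-4*t*exp(t) + exp(t), 2*t*exp(t), t*exp(t)]
  [-4*t*exp(t), 2*t*exp(t) + exp(t), t*exp(t)]
  [-8*t*exp(t), 4*t*exp(t), 2*t*exp(t) + exp(t)]

Strategy: write A = P · J · P⁻¹ where J is a Jordan canonical form, so e^{tA} = P · e^{tJ} · P⁻¹, and e^{tJ} can be computed block-by-block.

A has Jordan form
J =
  [1, 1, 0]
  [0, 1, 0]
  [0, 0, 1]
(up to reordering of blocks).

Per-block formulas:
  For a 2×2 Jordan block J_2(1): exp(t · J_2(1)) = e^(1t)·(I + t·N), where N is the 2×2 nilpotent shift.
  For a 1×1 block at λ = 1: exp(t · [1]) = [e^(1t)].

After assembling e^{tJ} and conjugating by P, we get:

e^{tA} =
  [-4*t*exp(t) + exp(t), 2*t*exp(t), t*exp(t)]
  [-4*t*exp(t), 2*t*exp(t) + exp(t), t*exp(t)]
  [-8*t*exp(t), 4*t*exp(t), 2*t*exp(t) + exp(t)]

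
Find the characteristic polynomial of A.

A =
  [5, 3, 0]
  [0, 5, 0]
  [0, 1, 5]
x^3 - 15*x^2 + 75*x - 125

Expanding det(x·I − A) (e.g. by cofactor expansion or by noting that A is similar to its Jordan form J, which has the same characteristic polynomial as A) gives
  χ_A(x) = x^3 - 15*x^2 + 75*x - 125
which factors as (x - 5)^3. The eigenvalues (with algebraic multiplicities) are λ = 5 with multiplicity 3.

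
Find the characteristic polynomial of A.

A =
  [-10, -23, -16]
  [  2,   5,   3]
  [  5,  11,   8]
x^3 - 3*x^2 + 3*x - 1

Expanding det(x·I − A) (e.g. by cofactor expansion or by noting that A is similar to its Jordan form J, which has the same characteristic polynomial as A) gives
  χ_A(x) = x^3 - 3*x^2 + 3*x - 1
which factors as (x - 1)^3. The eigenvalues (with algebraic multiplicities) are λ = 1 with multiplicity 3.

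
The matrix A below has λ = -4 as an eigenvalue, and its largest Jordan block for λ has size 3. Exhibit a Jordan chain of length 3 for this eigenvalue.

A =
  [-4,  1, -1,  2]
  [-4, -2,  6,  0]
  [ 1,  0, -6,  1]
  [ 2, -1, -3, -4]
A Jordan chain for λ = -4 of length 3:
v_1 = (-1, -2, 0, 1)ᵀ
v_2 = (0, -4, 1, 2)ᵀ
v_3 = (1, 0, 0, 0)ᵀ

Let N = A − (-4)·I. We want v_3 with N^3 v_3 = 0 but N^2 v_3 ≠ 0; then v_{j-1} := N · v_j for j = 3, …, 2.

Pick v_3 = (1, 0, 0, 0)ᵀ.
Then v_2 = N · v_3 = (0, -4, 1, 2)ᵀ.
Then v_1 = N · v_2 = (-1, -2, 0, 1)ᵀ.

Sanity check: (A − (-4)·I) v_1 = (0, 0, 0, 0)ᵀ = 0. ✓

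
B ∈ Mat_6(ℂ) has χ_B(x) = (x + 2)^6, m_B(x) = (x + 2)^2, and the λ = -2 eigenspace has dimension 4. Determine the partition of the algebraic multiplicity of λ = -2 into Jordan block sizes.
Block sizes for λ = -2: [2, 2, 1, 1]

Step 1 — from the characteristic polynomial, algebraic multiplicity of λ = -2 is 6. From dim ker(B − (-2)·I) = 4, there are exactly 4 Jordan blocks for λ = -2.
Step 2 — from the minimal polynomial, the factor (x + 2)^2 tells us the largest block for λ = -2 has size 2.
Step 3 — with total size 6, 4 blocks, and largest block 2, the block sizes (in nonincreasing order) are [2, 2, 1, 1].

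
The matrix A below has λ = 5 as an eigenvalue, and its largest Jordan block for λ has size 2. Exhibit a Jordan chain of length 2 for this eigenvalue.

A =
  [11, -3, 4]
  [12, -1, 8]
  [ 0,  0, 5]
A Jordan chain for λ = 5 of length 2:
v_1 = (6, 12, 0)ᵀ
v_2 = (1, 0, 0)ᵀ

Let N = A − (5)·I. We want v_2 with N^2 v_2 = 0 but N^1 v_2 ≠ 0; then v_{j-1} := N · v_j for j = 2, …, 2.

Pick v_2 = (1, 0, 0)ᵀ.
Then v_1 = N · v_2 = (6, 12, 0)ᵀ.

Sanity check: (A − (5)·I) v_1 = (0, 0, 0)ᵀ = 0. ✓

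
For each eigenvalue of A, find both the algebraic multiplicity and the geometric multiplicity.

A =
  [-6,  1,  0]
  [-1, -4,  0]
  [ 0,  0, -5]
λ = -5: alg = 3, geom = 2

Step 1 — factor the characteristic polynomial to read off the algebraic multiplicities:
  χ_A(x) = (x + 5)^3

Step 2 — compute geometric multiplicities via the rank-nullity identity g(λ) = n − rank(A − λI):
  rank(A − (-5)·I) = 1, so dim ker(A − (-5)·I) = n − 1 = 2

Summary:
  λ = -5: algebraic multiplicity = 3, geometric multiplicity = 2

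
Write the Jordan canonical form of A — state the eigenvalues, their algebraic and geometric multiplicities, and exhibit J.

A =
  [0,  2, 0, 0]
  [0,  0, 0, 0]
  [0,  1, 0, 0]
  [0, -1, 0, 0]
J_2(0) ⊕ J_1(0) ⊕ J_1(0)

The characteristic polynomial is
  det(x·I − A) = x^4

Eigenvalues and multiplicities (the geometric multiplicity of λ is n − rank(A − λI), which equals the number of Jordan blocks for λ):
  λ = 0: algebraic multiplicity = 4, geometric multiplicity = 3

Determining the block sizes for each eigenvalue:
  λ = 0: 3 blocks summing to 4 forces exactly one block of size 2 and the rest size 1 → block sizes [2, 1, 1]

Assembling the blocks gives a Jordan form
J =
  [0, 1, 0, 0]
  [0, 0, 0, 0]
  [0, 0, 0, 0]
  [0, 0, 0, 0]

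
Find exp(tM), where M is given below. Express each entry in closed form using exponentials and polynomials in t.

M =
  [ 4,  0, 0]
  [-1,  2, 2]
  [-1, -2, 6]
e^{tM} =
  [exp(4*t), 0, 0]
  [-t*exp(4*t), -2*t*exp(4*t) + exp(4*t), 2*t*exp(4*t)]
  [-t*exp(4*t), -2*t*exp(4*t), 2*t*exp(4*t) + exp(4*t)]

Strategy: write M = P · J · P⁻¹ where J is a Jordan canonical form, so e^{tM} = P · e^{tJ} · P⁻¹, and e^{tJ} can be computed block-by-block.

M has Jordan form
J =
  [4, 1, 0]
  [0, 4, 0]
  [0, 0, 4]
(up to reordering of blocks).

Per-block formulas:
  For a 1×1 block at λ = 4: exp(t · [4]) = [e^(4t)].
  For a 2×2 Jordan block J_2(4): exp(t · J_2(4)) = e^(4t)·(I + t·N), where N is the 2×2 nilpotent shift.

After assembling e^{tJ} and conjugating by P, we get:

e^{tM} =
  [exp(4*t), 0, 0]
  [-t*exp(4*t), -2*t*exp(4*t) + exp(4*t), 2*t*exp(4*t)]
  [-t*exp(4*t), -2*t*exp(4*t), 2*t*exp(4*t) + exp(4*t)]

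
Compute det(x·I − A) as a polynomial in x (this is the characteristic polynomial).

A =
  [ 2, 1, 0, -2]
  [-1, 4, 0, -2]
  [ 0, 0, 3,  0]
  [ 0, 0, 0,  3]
x^4 - 12*x^3 + 54*x^2 - 108*x + 81

Expanding det(x·I − A) (e.g. by cofactor expansion or by noting that A is similar to its Jordan form J, which has the same characteristic polynomial as A) gives
  χ_A(x) = x^4 - 12*x^3 + 54*x^2 - 108*x + 81
which factors as (x - 3)^4. The eigenvalues (with algebraic multiplicities) are λ = 3 with multiplicity 4.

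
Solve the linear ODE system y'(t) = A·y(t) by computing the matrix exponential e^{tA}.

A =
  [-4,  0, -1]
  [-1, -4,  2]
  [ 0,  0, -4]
e^{tA} =
  [exp(-4*t), 0, -t*exp(-4*t)]
  [-t*exp(-4*t), exp(-4*t), t^2*exp(-4*t)/2 + 2*t*exp(-4*t)]
  [0, 0, exp(-4*t)]

Strategy: write A = P · J · P⁻¹ where J is a Jordan canonical form, so e^{tA} = P · e^{tJ} · P⁻¹, and e^{tJ} can be computed block-by-block.

A has Jordan form
J =
  [-4,  1,  0]
  [ 0, -4,  1]
  [ 0,  0, -4]
(up to reordering of blocks).

Per-block formulas:
  For a 3×3 Jordan block J_3(-4): exp(t · J_3(-4)) = e^(-4t)·(I + t·N + (t^2/2)·N^2), where N is the 3×3 nilpotent shift.

After assembling e^{tJ} and conjugating by P, we get:

e^{tA} =
  [exp(-4*t), 0, -t*exp(-4*t)]
  [-t*exp(-4*t), exp(-4*t), t^2*exp(-4*t)/2 + 2*t*exp(-4*t)]
  [0, 0, exp(-4*t)]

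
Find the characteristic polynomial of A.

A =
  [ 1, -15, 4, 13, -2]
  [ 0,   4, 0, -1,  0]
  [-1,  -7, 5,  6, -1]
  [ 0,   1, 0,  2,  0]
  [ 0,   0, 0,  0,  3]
x^5 - 15*x^4 + 90*x^3 - 270*x^2 + 405*x - 243

Expanding det(x·I − A) (e.g. by cofactor expansion or by noting that A is similar to its Jordan form J, which has the same characteristic polynomial as A) gives
  χ_A(x) = x^5 - 15*x^4 + 90*x^3 - 270*x^2 + 405*x - 243
which factors as (x - 3)^5. The eigenvalues (with algebraic multiplicities) are λ = 3 with multiplicity 5.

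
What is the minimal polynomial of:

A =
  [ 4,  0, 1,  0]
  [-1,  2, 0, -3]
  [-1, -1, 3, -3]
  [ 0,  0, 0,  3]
x^3 - 9*x^2 + 27*x - 27

The characteristic polynomial is χ_A(x) = (x - 3)^4, so the eigenvalues are known. The minimal polynomial is
  m_A(x) = Π_λ (x − λ)^{k_λ}
where k_λ is the size of the *largest* Jordan block for λ (equivalently, the smallest k with (A − λI)^k v = 0 for every generalised eigenvector v of λ).

  λ = 3: largest Jordan block has size 3, contributing (x − 3)^3

So m_A(x) = (x - 3)^3 = x^3 - 9*x^2 + 27*x - 27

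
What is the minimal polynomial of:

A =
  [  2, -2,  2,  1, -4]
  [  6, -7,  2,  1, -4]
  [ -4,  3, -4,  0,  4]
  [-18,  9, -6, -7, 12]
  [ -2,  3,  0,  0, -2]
x^4 + 14*x^3 + 72*x^2 + 160*x + 128

The characteristic polynomial is χ_A(x) = (x + 2)*(x + 4)^4, so the eigenvalues are known. The minimal polynomial is
  m_A(x) = Π_λ (x − λ)^{k_λ}
where k_λ is the size of the *largest* Jordan block for λ (equivalently, the smallest k with (A − λI)^k v = 0 for every generalised eigenvector v of λ).

  λ = -4: largest Jordan block has size 3, contributing (x + 4)^3
  λ = -2: largest Jordan block has size 1, contributing (x + 2)

So m_A(x) = (x + 2)*(x + 4)^3 = x^4 + 14*x^3 + 72*x^2 + 160*x + 128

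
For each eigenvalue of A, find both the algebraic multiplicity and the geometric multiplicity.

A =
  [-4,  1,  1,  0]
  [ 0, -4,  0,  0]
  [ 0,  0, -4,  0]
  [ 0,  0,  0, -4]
λ = -4: alg = 4, geom = 3

Step 1 — factor the characteristic polynomial to read off the algebraic multiplicities:
  χ_A(x) = (x + 4)^4

Step 2 — compute geometric multiplicities via the rank-nullity identity g(λ) = n − rank(A − λI):
  rank(A − (-4)·I) = 1, so dim ker(A − (-4)·I) = n − 1 = 3

Summary:
  λ = -4: algebraic multiplicity = 4, geometric multiplicity = 3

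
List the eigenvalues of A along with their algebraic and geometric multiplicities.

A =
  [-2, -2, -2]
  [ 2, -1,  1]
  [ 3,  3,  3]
λ = 0: alg = 3, geom = 1

Step 1 — factor the characteristic polynomial to read off the algebraic multiplicities:
  χ_A(x) = x^3

Step 2 — compute geometric multiplicities via the rank-nullity identity g(λ) = n − rank(A − λI):
  rank(A − (0)·I) = 2, so dim ker(A − (0)·I) = n − 2 = 1

Summary:
  λ = 0: algebraic multiplicity = 3, geometric multiplicity = 1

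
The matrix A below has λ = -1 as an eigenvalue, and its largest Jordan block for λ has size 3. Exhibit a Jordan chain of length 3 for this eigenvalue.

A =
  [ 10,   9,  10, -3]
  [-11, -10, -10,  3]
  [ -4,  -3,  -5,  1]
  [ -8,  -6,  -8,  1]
A Jordan chain for λ = -1 of length 3:
v_1 = (6, -6, -3, -6)ᵀ
v_2 = (11, -11, -4, -8)ᵀ
v_3 = (1, 0, 0, 0)ᵀ

Let N = A − (-1)·I. We want v_3 with N^3 v_3 = 0 but N^2 v_3 ≠ 0; then v_{j-1} := N · v_j for j = 3, …, 2.

Pick v_3 = (1, 0, 0, 0)ᵀ.
Then v_2 = N · v_3 = (11, -11, -4, -8)ᵀ.
Then v_1 = N · v_2 = (6, -6, -3, -6)ᵀ.

Sanity check: (A − (-1)·I) v_1 = (0, 0, 0, 0)ᵀ = 0. ✓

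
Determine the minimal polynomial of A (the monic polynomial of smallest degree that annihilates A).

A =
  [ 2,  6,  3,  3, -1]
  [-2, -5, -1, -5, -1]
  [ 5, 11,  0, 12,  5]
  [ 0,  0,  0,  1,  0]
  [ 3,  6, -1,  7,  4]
x^4 - x^3

The characteristic polynomial is χ_A(x) = x^3*(x - 1)^2, so the eigenvalues are known. The minimal polynomial is
  m_A(x) = Π_λ (x − λ)^{k_λ}
where k_λ is the size of the *largest* Jordan block for λ (equivalently, the smallest k with (A − λI)^k v = 0 for every generalised eigenvector v of λ).

  λ = 0: largest Jordan block has size 3, contributing (x − 0)^3
  λ = 1: largest Jordan block has size 1, contributing (x − 1)

So m_A(x) = x^3*(x - 1) = x^4 - x^3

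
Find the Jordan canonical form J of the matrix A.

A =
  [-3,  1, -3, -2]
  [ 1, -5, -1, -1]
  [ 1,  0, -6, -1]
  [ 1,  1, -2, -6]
J_2(-5) ⊕ J_2(-5)

The characteristic polynomial is
  det(x·I − A) = x^4 + 20*x^3 + 150*x^2 + 500*x + 625 = (x + 5)^4

Eigenvalues and multiplicities (the geometric multiplicity of λ is n − rank(A − λI), which equals the number of Jordan blocks for λ):
  λ = -5: algebraic multiplicity = 4, geometric multiplicity = 2

Determining the block sizes for each eigenvalue:
  λ = -5: with am = 4 and gm = 2, the partition is not yet determined (e.g. several partitions of 4 into 2 parts exist). Let N = A − (-5)·I. Computing rank(N^1) = 2, rank(N^2) = 0; the number of blocks of size ≥ j is rank(N^{j−1}) − rank(N^j), giving [2, 2]. So we have 2 block(s) of size 2 → block sizes [2, 2]

Assembling the blocks gives a Jordan form
J =
  [-5,  1,  0,  0]
  [ 0, -5,  0,  0]
  [ 0,  0, -5,  1]
  [ 0,  0,  0, -5]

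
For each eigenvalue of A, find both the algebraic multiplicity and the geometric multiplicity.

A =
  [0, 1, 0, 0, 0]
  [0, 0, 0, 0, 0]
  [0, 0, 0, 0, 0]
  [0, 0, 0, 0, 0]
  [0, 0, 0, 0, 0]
λ = 0: alg = 5, geom = 4

Step 1 — factor the characteristic polynomial to read off the algebraic multiplicities:
  χ_A(x) = x^5

Step 2 — compute geometric multiplicities via the rank-nullity identity g(λ) = n − rank(A − λI):
  rank(A − (0)·I) = 1, so dim ker(A − (0)·I) = n − 1 = 4

Summary:
  λ = 0: algebraic multiplicity = 5, geometric multiplicity = 4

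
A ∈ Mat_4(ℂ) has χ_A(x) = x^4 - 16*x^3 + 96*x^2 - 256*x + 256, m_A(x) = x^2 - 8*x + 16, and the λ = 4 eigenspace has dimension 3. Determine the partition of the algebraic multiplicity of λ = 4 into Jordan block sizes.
Block sizes for λ = 4: [2, 1, 1]

Step 1 — from the characteristic polynomial, algebraic multiplicity of λ = 4 is 4. From dim ker(A − (4)·I) = 3, there are exactly 3 Jordan blocks for λ = 4.
Step 2 — from the minimal polynomial, the factor (x − 4)^2 tells us the largest block for λ = 4 has size 2.
Step 3 — with total size 4, 3 blocks, and largest block 2, the block sizes (in nonincreasing order) are [2, 1, 1].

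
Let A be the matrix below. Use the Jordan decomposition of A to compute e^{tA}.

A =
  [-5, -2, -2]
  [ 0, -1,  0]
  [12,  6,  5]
e^{tA} =
  [-2*exp(t) + 3*exp(-t), -exp(t) + exp(-t), -exp(t) + exp(-t)]
  [0, exp(-t), 0]
  [6*exp(t) - 6*exp(-t), 3*exp(t) - 3*exp(-t), 3*exp(t) - 2*exp(-t)]

Strategy: write A = P · J · P⁻¹ where J is a Jordan canonical form, so e^{tA} = P · e^{tJ} · P⁻¹, and e^{tJ} can be computed block-by-block.

A has Jordan form
J =
  [-1,  0, 0]
  [ 0, -1, 0]
  [ 0,  0, 1]
(up to reordering of blocks).

Per-block formulas:
  For a 1×1 block at λ = -1: exp(t · [-1]) = [e^(-1t)].
  For a 1×1 block at λ = 1: exp(t · [1]) = [e^(1t)].

After assembling e^{tJ} and conjugating by P, we get:

e^{tA} =
  [-2*exp(t) + 3*exp(-t), -exp(t) + exp(-t), -exp(t) + exp(-t)]
  [0, exp(-t), 0]
  [6*exp(t) - 6*exp(-t), 3*exp(t) - 3*exp(-t), 3*exp(t) - 2*exp(-t)]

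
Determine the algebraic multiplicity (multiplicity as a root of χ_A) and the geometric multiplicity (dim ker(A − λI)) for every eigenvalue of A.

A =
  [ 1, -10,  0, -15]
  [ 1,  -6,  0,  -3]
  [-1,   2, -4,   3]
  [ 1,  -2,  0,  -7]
λ = -4: alg = 4, geom = 3

Step 1 — factor the characteristic polynomial to read off the algebraic multiplicities:
  χ_A(x) = (x + 4)^4

Step 2 — compute geometric multiplicities via the rank-nullity identity g(λ) = n − rank(A − λI):
  rank(A − (-4)·I) = 1, so dim ker(A − (-4)·I) = n − 1 = 3

Summary:
  λ = -4: algebraic multiplicity = 4, geometric multiplicity = 3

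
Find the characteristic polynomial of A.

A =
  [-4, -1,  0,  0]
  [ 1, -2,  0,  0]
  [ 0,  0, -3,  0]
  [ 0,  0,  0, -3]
x^4 + 12*x^3 + 54*x^2 + 108*x + 81

Expanding det(x·I − A) (e.g. by cofactor expansion or by noting that A is similar to its Jordan form J, which has the same characteristic polynomial as A) gives
  χ_A(x) = x^4 + 12*x^3 + 54*x^2 + 108*x + 81
which factors as (x + 3)^4. The eigenvalues (with algebraic multiplicities) are λ = -3 with multiplicity 4.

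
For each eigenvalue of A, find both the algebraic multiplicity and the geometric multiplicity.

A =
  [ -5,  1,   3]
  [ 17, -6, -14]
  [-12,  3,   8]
λ = -1: alg = 3, geom = 1

Step 1 — factor the characteristic polynomial to read off the algebraic multiplicities:
  χ_A(x) = (x + 1)^3

Step 2 — compute geometric multiplicities via the rank-nullity identity g(λ) = n − rank(A − λI):
  rank(A − (-1)·I) = 2, so dim ker(A − (-1)·I) = n − 2 = 1

Summary:
  λ = -1: algebraic multiplicity = 3, geometric multiplicity = 1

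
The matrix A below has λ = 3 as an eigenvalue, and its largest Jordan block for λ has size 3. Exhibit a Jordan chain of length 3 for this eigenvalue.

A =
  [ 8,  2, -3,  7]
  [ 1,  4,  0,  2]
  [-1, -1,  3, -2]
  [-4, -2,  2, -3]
A Jordan chain for λ = 3 of length 3:
v_1 = (2, -2, 2, 0)ᵀ
v_2 = (5, 1, -1, -4)ᵀ
v_3 = (1, 0, 0, 0)ᵀ

Let N = A − (3)·I. We want v_3 with N^3 v_3 = 0 but N^2 v_3 ≠ 0; then v_{j-1} := N · v_j for j = 3, …, 2.

Pick v_3 = (1, 0, 0, 0)ᵀ.
Then v_2 = N · v_3 = (5, 1, -1, -4)ᵀ.
Then v_1 = N · v_2 = (2, -2, 2, 0)ᵀ.

Sanity check: (A − (3)·I) v_1 = (0, 0, 0, 0)ᵀ = 0. ✓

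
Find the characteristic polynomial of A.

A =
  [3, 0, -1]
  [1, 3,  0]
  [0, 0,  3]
x^3 - 9*x^2 + 27*x - 27

Expanding det(x·I − A) (e.g. by cofactor expansion or by noting that A is similar to its Jordan form J, which has the same characteristic polynomial as A) gives
  χ_A(x) = x^3 - 9*x^2 + 27*x - 27
which factors as (x - 3)^3. The eigenvalues (with algebraic multiplicities) are λ = 3 with multiplicity 3.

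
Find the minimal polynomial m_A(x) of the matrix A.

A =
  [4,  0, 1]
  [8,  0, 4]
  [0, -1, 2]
x^3 - 6*x^2 + 12*x - 8

The characteristic polynomial is χ_A(x) = (x - 2)^3, so the eigenvalues are known. The minimal polynomial is
  m_A(x) = Π_λ (x − λ)^{k_λ}
where k_λ is the size of the *largest* Jordan block for λ (equivalently, the smallest k with (A − λI)^k v = 0 for every generalised eigenvector v of λ).

  λ = 2: largest Jordan block has size 3, contributing (x − 2)^3

So m_A(x) = (x - 2)^3 = x^3 - 6*x^2 + 12*x - 8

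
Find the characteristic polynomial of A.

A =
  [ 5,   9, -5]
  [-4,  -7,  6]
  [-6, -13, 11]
x^3 - 9*x^2 + 27*x - 27

Expanding det(x·I − A) (e.g. by cofactor expansion or by noting that A is similar to its Jordan form J, which has the same characteristic polynomial as A) gives
  χ_A(x) = x^3 - 9*x^2 + 27*x - 27
which factors as (x - 3)^3. The eigenvalues (with algebraic multiplicities) are λ = 3 with multiplicity 3.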